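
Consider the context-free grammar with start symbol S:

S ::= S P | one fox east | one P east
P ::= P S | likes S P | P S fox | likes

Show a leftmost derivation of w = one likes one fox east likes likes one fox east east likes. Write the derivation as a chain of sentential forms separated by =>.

S => S P   [S ::= S P]
S P => one P east P   [S ::= one P east]
one P east P => one P S east P   [P ::= P S]
one P S east P => one likes S P S east P   [P ::= likes S P]
one likes S P S east P => one likes S P P S east P   [S ::= S P]
one likes S P P S east P => one likes one fox east P P S east P   [S ::= one fox east]
one likes one fox east P P S east P => one likes one fox east likes P S east P   [P ::= likes]
one likes one fox east likes P S east P => one likes one fox east likes likes S east P   [P ::= likes]
one likes one fox east likes likes S east P => one likes one fox east likes likes one fox east east P   [S ::= one fox east]
one likes one fox east likes likes one fox east east P => one likes one fox east likes likes one fox east east likes   [P ::= likes]

S => S P => one P east P => one P S east P => one likes S P S east P => one likes S P P S east P => one likes one fox east P P S east P => one likes one fox east likes P S east P => one likes one fox east likes likes S east P => one likes one fox east likes likes one fox east east P => one likes one fox east likes likes one fox east east likes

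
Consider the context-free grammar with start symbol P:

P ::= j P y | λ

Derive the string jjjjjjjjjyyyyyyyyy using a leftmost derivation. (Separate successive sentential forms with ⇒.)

P ⇒ jPy ⇒ jjPyy ⇒ jjjPyyy ⇒ jjjjPyyyy ⇒ jjjjjPyyyyy ⇒ jjjjjjPyyyyyy ⇒ jjjjjjjPyyyyyyy ⇒ jjjjjjjjPyyyyyyyy ⇒ jjjjjjjjjPyyyyyyyyy ⇒ jjjjjjjjjyyyyyyyyy

P ⇒ jPy   [P ::= j P y]
jPy ⇒ jjPyy   [P ::= j P y]
jjPyy ⇒ jjjPyyy   [P ::= j P y]
jjjPyyy ⇒ jjjjPyyyy   [P ::= j P y]
jjjjPyyyy ⇒ jjjjjPyyyyy   [P ::= j P y]
jjjjjPyyyyy ⇒ jjjjjjPyyyyyy   [P ::= j P y]
jjjjjjPyyyyyy ⇒ jjjjjjjPyyyyyyy   [P ::= j P y]
jjjjjjjPyyyyyyy ⇒ jjjjjjjjPyyyyyyyy   [P ::= j P y]
jjjjjjjjPyyyyyyyy ⇒ jjjjjjjjjPyyyyyyyyy   [P ::= j P y]
jjjjjjjjjPyyyyyyyyy ⇒ jjjjjjjjjyyyyyyyyy   [P ::= λ]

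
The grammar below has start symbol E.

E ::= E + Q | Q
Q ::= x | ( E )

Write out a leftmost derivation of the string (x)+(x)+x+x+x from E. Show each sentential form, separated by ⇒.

E⇒E+Q⇒E+Q+Q⇒E+Q+Q+Q⇒E+Q+Q+Q+Q⇒Q+Q+Q+Q+Q⇒(E)+Q+Q+Q+Q⇒(Q)+Q+Q+Q+Q⇒(x)+Q+Q+Q+Q⇒(x)+(E)+Q+Q+Q⇒(x)+(Q)+Q+Q+Q⇒(x)+(x)+Q+Q+Q⇒(x)+(x)+x+Q+Q⇒(x)+(x)+x+x+Q⇒(x)+(x)+x+x+x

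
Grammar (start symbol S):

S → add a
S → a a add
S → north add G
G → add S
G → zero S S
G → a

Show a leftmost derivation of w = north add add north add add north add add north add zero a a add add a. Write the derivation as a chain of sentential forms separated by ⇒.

S ⇒ north add G ⇒ north add add S ⇒ north add add north add G ⇒ north add add north add add S ⇒ north add add north add add north add G ⇒ north add add north add add north add add S ⇒ north add add north add add north add add north add G ⇒ north add add north add add north add add north add zero S S ⇒ north add add north add add north add add north add zero a a add S ⇒ north add add north add add north add add north add zero a a add add a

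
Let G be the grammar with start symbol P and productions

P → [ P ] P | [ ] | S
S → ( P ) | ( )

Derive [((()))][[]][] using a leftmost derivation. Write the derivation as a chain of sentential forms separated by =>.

P => [P]P => [S]P => [(P)]P => [(S)]P => [((P))]P => [((S))]P => [((()))]P => [((()))][P]P => [((()))][[]]P => [((()))][[]][]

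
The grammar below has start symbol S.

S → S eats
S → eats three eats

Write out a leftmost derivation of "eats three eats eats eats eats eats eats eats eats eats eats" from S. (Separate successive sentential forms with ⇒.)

S ⇒ S eats ⇒ S eats eats ⇒ S eats eats eats ⇒ S eats eats eats eats ⇒ S eats eats eats eats eats ⇒ S eats eats eats eats eats eats ⇒ S eats eats eats eats eats eats eats ⇒ S eats eats eats eats eats eats eats eats ⇒ S eats eats eats eats eats eats eats eats eats ⇒ eats three eats eats eats eats eats eats eats eats eats eats

S ⇒ S eats   [S → S eats]
S eats ⇒ S eats eats   [S → S eats]
S eats eats ⇒ S eats eats eats   [S → S eats]
S eats eats eats ⇒ S eats eats eats eats   [S → S eats]
S eats eats eats eats ⇒ S eats eats eats eats eats   [S → S eats]
S eats eats eats eats eats ⇒ S eats eats eats eats eats eats   [S → S eats]
S eats eats eats eats eats eats ⇒ S eats eats eats eats eats eats eats   [S → S eats]
S eats eats eats eats eats eats eats ⇒ S eats eats eats eats eats eats eats eats   [S → S eats]
S eats eats eats eats eats eats eats eats ⇒ S eats eats eats eats eats eats eats eats eats   [S → S eats]
S eats eats eats eats eats eats eats eats eats ⇒ eats three eats eats eats eats eats eats eats eats eats eats   [S → eats three eats]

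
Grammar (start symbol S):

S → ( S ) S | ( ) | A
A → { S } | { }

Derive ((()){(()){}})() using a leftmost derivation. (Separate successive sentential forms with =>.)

S => (S)S => ((S)S)S => ((())S)S => ((())A)S => ((()){S})S => ((()){(S)S})S => ((()){(())S})S => ((()){(())A})S => ((()){(()){}})S => ((()){(()){}})()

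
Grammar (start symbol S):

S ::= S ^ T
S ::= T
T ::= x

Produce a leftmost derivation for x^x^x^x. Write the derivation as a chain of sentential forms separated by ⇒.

S ⇒ S^T   [S ::= S ^ T]
S^T ⇒ S^T^T   [S ::= S ^ T]
S^T^T ⇒ S^T^T^T   [S ::= S ^ T]
S^T^T^T ⇒ T^T^T^T   [S ::= T]
T^T^T^T ⇒ x^T^T^T   [T ::= x]
x^T^T^T ⇒ x^x^T^T   [T ::= x]
x^x^T^T ⇒ x^x^x^T   [T ::= x]
x^x^x^T ⇒ x^x^x^x   [T ::= x]

S ⇒ S^T ⇒ S^T^T ⇒ S^T^T^T ⇒ T^T^T^T ⇒ x^T^T^T ⇒ x^x^T^T ⇒ x^x^x^T ⇒ x^x^x^x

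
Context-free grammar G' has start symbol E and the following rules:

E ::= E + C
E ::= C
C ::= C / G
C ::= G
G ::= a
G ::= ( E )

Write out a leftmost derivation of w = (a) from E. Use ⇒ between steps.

E ⇒ C ⇒ G ⇒ (E) ⇒ (C) ⇒ (G) ⇒ (a)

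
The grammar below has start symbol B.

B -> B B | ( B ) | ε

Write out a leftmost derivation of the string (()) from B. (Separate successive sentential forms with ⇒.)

B ⇒ BB   [B -> B B]
BB ⇒ (B)B   [B -> ( B )]
(B)B ⇒ ((B))B   [B -> ( B )]
((B))B ⇒ (())B   [B -> ε]
(())B ⇒ (())   [B -> ε]

B ⇒ BB ⇒ (B)B ⇒ ((B))B ⇒ (())B ⇒ (())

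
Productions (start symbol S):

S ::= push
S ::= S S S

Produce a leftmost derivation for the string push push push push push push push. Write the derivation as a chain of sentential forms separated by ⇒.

S ⇒ S S S ⇒ S S S S S ⇒ S S S S S S S ⇒ push S S S S S S ⇒ push push S S S S S ⇒ push push push S S S S ⇒ push push push push S S S ⇒ push push push push push S S ⇒ push push push push push push S ⇒ push push push push push push push

S ⇒ S S S   [S ::= S S S]
S S S ⇒ S S S S S   [S ::= S S S]
S S S S S ⇒ S S S S S S S   [S ::= S S S]
S S S S S S S ⇒ push S S S S S S   [S ::= push]
push S S S S S S ⇒ push push S S S S S   [S ::= push]
push push S S S S S ⇒ push push push S S S S   [S ::= push]
push push push S S S S ⇒ push push push push S S S   [S ::= push]
push push push push S S S ⇒ push push push push push S S   [S ::= push]
push push push push push S S ⇒ push push push push push push S   [S ::= push]
push push push push push push S ⇒ push push push push push push push   [S ::= push]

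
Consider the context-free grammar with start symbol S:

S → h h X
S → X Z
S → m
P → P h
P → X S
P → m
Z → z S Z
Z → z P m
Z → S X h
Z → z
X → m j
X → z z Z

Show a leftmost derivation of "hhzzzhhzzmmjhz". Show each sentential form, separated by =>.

S => hhX => hhzzZ => hhzzzSZ => hhzzzhhXZ => hhzzzhhzzZZ => hhzzzhhzzSXhZ => hhzzzhhzzmXhZ => hhzzzhhzzmmjhZ => hhzzzhhzzmmjhz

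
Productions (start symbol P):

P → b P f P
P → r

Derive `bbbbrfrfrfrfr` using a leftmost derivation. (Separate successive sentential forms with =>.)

P => bPfP => bbPfPfP => bbbPfPfPfP => bbbbPfPfPfPfP => bbbbrfPfPfPfP => bbbbrfrfPfPfP => bbbbrfrfrfPfP => bbbbrfrfrfrfP => bbbbrfrfrfrfr

P => bPfP   [P → b P f P]
bPfP => bbPfPfP   [P → b P f P]
bbPfPfP => bbbPfPfPfP   [P → b P f P]
bbbPfPfPfP => bbbbPfPfPfPfP   [P → b P f P]
bbbbPfPfPfPfP => bbbbrfPfPfPfP   [P → r]
bbbbrfPfPfPfP => bbbbrfrfPfPfP   [P → r]
bbbbrfrfPfPfP => bbbbrfrfrfPfP   [P → r]
bbbbrfrfrfPfP => bbbbrfrfrfrfP   [P → r]
bbbbrfrfrfrfP => bbbbrfrfrfrfr   [P → r]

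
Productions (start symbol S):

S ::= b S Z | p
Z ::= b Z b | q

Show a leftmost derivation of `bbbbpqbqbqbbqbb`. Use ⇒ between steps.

S ⇒ bSZ   [S ::= b S Z]
bSZ ⇒ bbSZZ   [S ::= b S Z]
bbSZZ ⇒ bbbSZZZ   [S ::= b S Z]
bbbSZZZ ⇒ bbbbSZZZZ   [S ::= b S Z]
bbbbSZZZZ ⇒ bbbbpZZZZ   [S ::= p]
bbbbpZZZZ ⇒ bbbbpqZZZ   [Z ::= q]
bbbbpqZZZ ⇒ bbbbpqbZbZZ   [Z ::= b Z b]
bbbbpqbZbZZ ⇒ bbbbpqbqbZZ   [Z ::= q]
bbbbpqbqbZZ ⇒ bbbbpqbqbqZ   [Z ::= q]
bbbbpqbqbqZ ⇒ bbbbpqbqbqbZb   [Z ::= b Z b]
bbbbpqbqbqbZb ⇒ bbbbpqbqbqbbZbb   [Z ::= b Z b]
bbbbpqbqbqbbZbb ⇒ bbbbpqbqbqbbqbb   [Z ::= q]

S ⇒ bSZ ⇒ bbSZZ ⇒ bbbSZZZ ⇒ bbbbSZZZZ ⇒ bbbbpZZZZ ⇒ bbbbpqZZZ ⇒ bbbbpqbZbZZ ⇒ bbbbpqbqbZZ ⇒ bbbbpqbqbqZ ⇒ bbbbpqbqbqbZb ⇒ bbbbpqbqbqbbZbb ⇒ bbbbpqbqbqbbqbb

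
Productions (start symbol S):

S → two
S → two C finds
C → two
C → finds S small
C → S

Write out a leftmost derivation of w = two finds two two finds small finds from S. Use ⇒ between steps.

S ⇒ two C finds ⇒ two finds S small finds ⇒ two finds two C finds small finds ⇒ two finds two two finds small finds

S ⇒ two C finds   [S → two C finds]
two C finds ⇒ two finds S small finds   [C → finds S small]
two finds S small finds ⇒ two finds two C finds small finds   [S → two C finds]
two finds two C finds small finds ⇒ two finds two two finds small finds   [C → two]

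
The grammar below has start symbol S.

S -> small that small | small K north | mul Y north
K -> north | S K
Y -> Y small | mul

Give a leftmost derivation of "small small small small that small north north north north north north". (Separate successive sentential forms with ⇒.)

S ⇒ small K north   [S -> small K north]
small K north ⇒ small S K north   [K -> S K]
small S K north ⇒ small small K north K north   [S -> small K north]
small small K north K north ⇒ small small S K north K north   [K -> S K]
small small S K north K north ⇒ small small small K north K north K north   [S -> small K north]
small small small K north K north K north ⇒ small small small S K north K north K north   [K -> S K]
small small small S K north K north K north ⇒ small small small small that small K north K north K north   [S -> small that small]
small small small small that small K north K north K north ⇒ small small small small that small north north K north K north   [K -> north]
small small small small that small north north K north K north ⇒ small small small small that small north north north north K north   [K -> north]
small small small small that small north north north north K north ⇒ small small small small that small north north north north north north   [K -> north]

S ⇒ small K north ⇒ small S K north ⇒ small small K north K north ⇒ small small S K north K north ⇒ small small small K north K north K north ⇒ small small small S K north K north K north ⇒ small small small small that small K north K north K north ⇒ small small small small that small north north K north K north ⇒ small small small small that small north north north north K north ⇒ small small small small that small north north north north north north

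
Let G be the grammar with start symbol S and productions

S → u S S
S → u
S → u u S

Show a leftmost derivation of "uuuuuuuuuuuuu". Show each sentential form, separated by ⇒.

S⇒uSS⇒uuSSS⇒uuuuSSS⇒uuuuuuSSS⇒uuuuuuuuSSS⇒uuuuuuuuuSS⇒uuuuuuuuuuuSS⇒uuuuuuuuuuuuS⇒uuuuuuuuuuuuu

S ⇒ uSS   [S → u S S]
uSS ⇒ uuSSS   [S → u S S]
uuSSS ⇒ uuuuSSS   [S → u u S]
uuuuSSS ⇒ uuuuuuSSS   [S → u u S]
uuuuuuSSS ⇒ uuuuuuuuSSS   [S → u u S]
uuuuuuuuSSS ⇒ uuuuuuuuuSS   [S → u]
uuuuuuuuuSS ⇒ uuuuuuuuuuuSS   [S → u u S]
uuuuuuuuuuuSS ⇒ uuuuuuuuuuuuS   [S → u]
uuuuuuuuuuuuS ⇒ uuuuuuuuuuuuu   [S → u]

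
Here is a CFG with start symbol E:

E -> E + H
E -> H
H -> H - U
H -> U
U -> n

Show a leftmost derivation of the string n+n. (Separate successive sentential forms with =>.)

E => E+H => H+H => U+H => n+H => n+U => n+n

E => E+H   [E -> E + H]
E+H => H+H   [E -> H]
H+H => U+H   [H -> U]
U+H => n+H   [U -> n]
n+H => n+U   [H -> U]
n+U => n+n   [U -> n]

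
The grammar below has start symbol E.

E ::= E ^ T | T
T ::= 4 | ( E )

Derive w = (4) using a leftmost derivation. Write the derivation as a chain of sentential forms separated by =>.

E => T => (E) => (T) => (4)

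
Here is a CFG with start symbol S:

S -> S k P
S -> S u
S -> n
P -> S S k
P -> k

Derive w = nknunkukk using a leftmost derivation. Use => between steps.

S => SkP => SukP => SkPukP => nkPukP => nkSSkukP => nkSuSkukP => nknuSkukP => nknunkukP => nknunkukk

S => SkP   [S -> S k P]
SkP => SukP   [S -> S u]
SukP => SkPukP   [S -> S k P]
SkPukP => nkPukP   [S -> n]
nkPukP => nkSSkukP   [P -> S S k]
nkSSkukP => nkSuSkukP   [S -> S u]
nkSuSkukP => nknuSkukP   [S -> n]
nknuSkukP => nknunkukP   [S -> n]
nknunkukP => nknunkukk   [P -> k]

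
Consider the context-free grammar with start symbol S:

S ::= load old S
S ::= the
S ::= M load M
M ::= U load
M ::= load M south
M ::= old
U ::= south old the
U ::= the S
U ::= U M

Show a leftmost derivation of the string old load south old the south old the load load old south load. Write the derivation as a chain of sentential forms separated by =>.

S => M load M   [S ::= M load M]
M load M => old load M   [M ::= old]
old load M => old load U load   [M ::= U load]
old load U load => old load U M load   [U ::= U M]
old load U M load => old load U M M load   [U ::= U M]
old load U M M load => old load south old the M M load   [U ::= south old the]
old load south old the M M load => old load south old the U load M load   [M ::= U load]
old load south old the U load M load => old load south old the south old the load M load   [U ::= south old the]
old load south old the south old the load M load => old load south old the south old the load load M south load   [M ::= load M south]
old load south old the south old the load load M south load => old load south old the south old the load load old south load   [M ::= old]

S => M load M => old load M => old load U load => old load U M load => old load U M M load => old load south old the M M load => old load south old the U load M load => old load south old the south old the load M load => old load south old the south old the load load M south load => old load south old the south old the load load old south load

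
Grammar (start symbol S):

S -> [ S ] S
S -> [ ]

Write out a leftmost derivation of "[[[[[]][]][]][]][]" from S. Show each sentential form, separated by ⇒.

S ⇒ [S]S   [S -> [ S ] S]
[S]S ⇒ [[S]S]S   [S -> [ S ] S]
[[S]S]S ⇒ [[[S]S]S]S   [S -> [ S ] S]
[[[S]S]S]S ⇒ [[[[S]S]S]S]S   [S -> [ S ] S]
[[[[S]S]S]S]S ⇒ [[[[[]]S]S]S]S   [S -> [ ]]
[[[[[]]S]S]S]S ⇒ [[[[[]][]]S]S]S   [S -> [ ]]
[[[[[]][]]S]S]S ⇒ [[[[[]][]][]]S]S   [S -> [ ]]
[[[[[]][]][]]S]S ⇒ [[[[[]][]][]][]]S   [S -> [ ]]
[[[[[]][]][]][]]S ⇒ [[[[[]][]][]][]][]   [S -> [ ]]

S ⇒ [S]S ⇒ [[S]S]S ⇒ [[[S]S]S]S ⇒ [[[[S]S]S]S]S ⇒ [[[[[]]S]S]S]S ⇒ [[[[[]][]]S]S]S ⇒ [[[[[]][]][]]S]S ⇒ [[[[[]][]][]][]]S ⇒ [[[[[]][]][]][]][]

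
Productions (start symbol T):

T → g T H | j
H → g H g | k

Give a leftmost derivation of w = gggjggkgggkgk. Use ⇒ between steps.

T⇒gTH⇒ggTHH⇒gggTHHH⇒gggjHHH⇒gggjgHgHH⇒gggjggHggHH⇒gggjggkggHH⇒gggjggkgggHgH⇒gggjggkgggkgH⇒gggjggkgggkgk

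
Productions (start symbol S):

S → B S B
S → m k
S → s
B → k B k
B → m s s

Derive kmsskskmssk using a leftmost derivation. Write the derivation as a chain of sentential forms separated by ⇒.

S ⇒ BSB ⇒ kBkSB ⇒ kmsskSB ⇒ kmssksB ⇒ kmsskskBk ⇒ kmsskskmssk

S ⇒ BSB   [S → B S B]
BSB ⇒ kBkSB   [B → k B k]
kBkSB ⇒ kmsskSB   [B → m s s]
kmsskSB ⇒ kmssksB   [S → s]
kmssksB ⇒ kmsskskBk   [B → k B k]
kmsskskBk ⇒ kmsskskmssk   [B → m s s]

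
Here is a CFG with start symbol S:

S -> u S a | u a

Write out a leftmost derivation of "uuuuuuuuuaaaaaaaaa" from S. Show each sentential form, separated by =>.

S => uSa => uuSaa => uuuSaaa => uuuuSaaaa => uuuuuSaaaaa => uuuuuuSaaaaaa => uuuuuuuSaaaaaaa => uuuuuuuuSaaaaaaaa => uuuuuuuuuaaaaaaaaa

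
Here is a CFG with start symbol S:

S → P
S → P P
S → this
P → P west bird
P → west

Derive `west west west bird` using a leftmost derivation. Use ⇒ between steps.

S ⇒ P P   [S → P P]
P P ⇒ west P   [P → west]
west P ⇒ west P west bird   [P → P west bird]
west P west bird ⇒ west west west bird   [P → west]

S ⇒ P P ⇒ west P ⇒ west P west bird ⇒ west west west bird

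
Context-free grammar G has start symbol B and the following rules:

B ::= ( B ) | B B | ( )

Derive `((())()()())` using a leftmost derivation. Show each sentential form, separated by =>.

B=>(B)=>(BB)=>(BBB)=>(BBBB)=>((B)BBB)=>((())BBB)=>((())()BB)=>((())()()B)=>((())()()())

B => (B)   [B ::= ( B )]
(B) => (BB)   [B ::= B B]
(BB) => (BBB)   [B ::= B B]
(BBB) => (BBBB)   [B ::= B B]
(BBBB) => ((B)BBB)   [B ::= ( B )]
((B)BBB) => ((())BBB)   [B ::= ( )]
((())BBB) => ((())()BB)   [B ::= ( )]
((())()BB) => ((())()()B)   [B ::= ( )]
((())()()B) => ((())()()())   [B ::= ( )]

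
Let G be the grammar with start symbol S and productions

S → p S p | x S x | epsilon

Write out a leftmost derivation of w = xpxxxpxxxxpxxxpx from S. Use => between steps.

S => xSx   [S → x S x]
xSx => xpSpx   [S → p S p]
xpSpx => xpxSxpx   [S → x S x]
xpxSxpx => xpxxSxxpx   [S → x S x]
xpxxSxxpx => xpxxxSxxxpx   [S → x S x]
xpxxxSxxxpx => xpxxxpSpxxxpx   [S → p S p]
xpxxxpSpxxxpx => xpxxxpxSxpxxxpx   [S → x S x]
xpxxxpxSxpxxxpx => xpxxxpxxSxxpxxxpx   [S → x S x]
xpxxxpxxSxxpxxxpx => xpxxxpxxxxpxxxpx   [S → epsilon]

S => xSx => xpSpx => xpxSxpx => xpxxSxxpx => xpxxxSxxxpx => xpxxxpSpxxxpx => xpxxxpxSxpxxxpx => xpxxxpxxSxxpxxxpx => xpxxxpxxxxpxxxpx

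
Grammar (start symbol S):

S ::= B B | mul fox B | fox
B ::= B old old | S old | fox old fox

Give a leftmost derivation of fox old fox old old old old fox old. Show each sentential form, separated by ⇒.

S ⇒ B B   [S ::= B B]
B B ⇒ B old old B   [B ::= B old old]
B old old B ⇒ B old old old old B   [B ::= B old old]
B old old old old B ⇒ fox old fox old old old old B   [B ::= fox old fox]
fox old fox old old old old B ⇒ fox old fox old old old old S old   [B ::= S old]
fox old fox old old old old S old ⇒ fox old fox old old old old fox old   [S ::= fox]

S ⇒ B B ⇒ B old old B ⇒ B old old old old B ⇒ fox old fox old old old old B ⇒ fox old fox old old old old S old ⇒ fox old fox old old old old fox old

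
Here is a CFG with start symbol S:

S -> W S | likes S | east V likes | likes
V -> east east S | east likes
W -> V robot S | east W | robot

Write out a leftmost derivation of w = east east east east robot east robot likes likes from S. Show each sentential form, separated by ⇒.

S ⇒ east V likes ⇒ east east east S likes ⇒ east east east W S likes ⇒ east east east east W S likes ⇒ east east east east robot S likes ⇒ east east east east robot W S likes ⇒ east east east east robot east W S likes ⇒ east east east east robot east robot S likes ⇒ east east east east robot east robot likes likes

S ⇒ east V likes   [S -> east V likes]
east V likes ⇒ east east east S likes   [V -> east east S]
east east east S likes ⇒ east east east W S likes   [S -> W S]
east east east W S likes ⇒ east east east east W S likes   [W -> east W]
east east east east W S likes ⇒ east east east east robot S likes   [W -> robot]
east east east east robot S likes ⇒ east east east east robot W S likes   [S -> W S]
east east east east robot W S likes ⇒ east east east east robot east W S likes   [W -> east W]
east east east east robot east W S likes ⇒ east east east east robot east robot S likes   [W -> robot]
east east east east robot east robot S likes ⇒ east east east east robot east robot likes likes   [S -> likes]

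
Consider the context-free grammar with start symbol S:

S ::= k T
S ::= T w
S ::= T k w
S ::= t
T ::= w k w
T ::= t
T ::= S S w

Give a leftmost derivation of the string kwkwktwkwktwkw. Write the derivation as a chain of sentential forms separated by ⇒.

S⇒Tkw⇒SSwkw⇒TkwSwkw⇒SSwkwSwkw⇒kTSwkwSwkw⇒kwkwSwkwSwkw⇒kwkwkTwkwSwkw⇒kwkwktwkwSwkw⇒kwkwktwkwkTwkw⇒kwkwktwkwktwkw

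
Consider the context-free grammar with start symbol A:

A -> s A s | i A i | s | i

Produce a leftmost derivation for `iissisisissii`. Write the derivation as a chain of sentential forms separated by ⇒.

A⇒iAi⇒iiAii⇒iisAsii⇒iissAssii⇒iissiAissii⇒iissisAsissii⇒iissisisissii

A ⇒ iAi   [A -> i A i]
iAi ⇒ iiAii   [A -> i A i]
iiAii ⇒ iisAsii   [A -> s A s]
iisAsii ⇒ iissAssii   [A -> s A s]
iissAssii ⇒ iissiAissii   [A -> i A i]
iissiAissii ⇒ iissisAsissii   [A -> s A s]
iissisAsissii ⇒ iissisisissii   [A -> i]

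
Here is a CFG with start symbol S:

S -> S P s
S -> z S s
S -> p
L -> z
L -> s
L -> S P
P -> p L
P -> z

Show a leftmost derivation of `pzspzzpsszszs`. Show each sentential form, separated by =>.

S => SPs => SPsPs => SPsPsPs => pPsPsPs => pzsPsPs => pzspLsPs => pzspSPsPs => pzspzSsPsPs => pzspzzSssPsPs => pzspzzpssPsPs => pzspzzpsszsPs => pzspzzpsszszs

S => SPs   [S -> S P s]
SPs => SPsPs   [S -> S P s]
SPsPs => SPsPsPs   [S -> S P s]
SPsPsPs => pPsPsPs   [S -> p]
pPsPsPs => pzsPsPs   [P -> z]
pzsPsPs => pzspLsPs   [P -> p L]
pzspLsPs => pzspSPsPs   [L -> S P]
pzspSPsPs => pzspzSsPsPs   [S -> z S s]
pzspzSsPsPs => pzspzzSssPsPs   [S -> z S s]
pzspzzSssPsPs => pzspzzpssPsPs   [S -> p]
pzspzzpssPsPs => pzspzzpsszsPs   [P -> z]
pzspzzpsszsPs => pzspzzpsszszs   [P -> z]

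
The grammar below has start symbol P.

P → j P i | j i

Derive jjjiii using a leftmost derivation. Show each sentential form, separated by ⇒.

P ⇒ jPi   [P → j P i]
jPi ⇒ jjPii   [P → j P i]
jjPii ⇒ jjjiii   [P → j i]

P ⇒ jPi ⇒ jjPii ⇒ jjjiii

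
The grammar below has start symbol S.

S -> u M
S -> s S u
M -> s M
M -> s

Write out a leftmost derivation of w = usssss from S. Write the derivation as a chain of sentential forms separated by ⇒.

S ⇒ uM ⇒ usM ⇒ ussM ⇒ usssM ⇒ ussssM ⇒ usssss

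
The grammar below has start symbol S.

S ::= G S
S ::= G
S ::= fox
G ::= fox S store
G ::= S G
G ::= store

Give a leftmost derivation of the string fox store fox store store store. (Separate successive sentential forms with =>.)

S => G   [S ::= G]
G => S G   [G ::= S G]
S G => G S G   [S ::= G S]
G S G => fox S store S G   [G ::= fox S store]
fox S store S G => fox G S store S G   [S ::= G S]
fox G S store S G => fox store S store S G   [G ::= store]
fox store S store S G => fox store fox store S G   [S ::= fox]
fox store fox store S G => fox store fox store G G   [S ::= G]
fox store fox store G G => fox store fox store store G   [G ::= store]
fox store fox store store G => fox store fox store store store   [G ::= store]

S => G => S G => G S G => fox S store S G => fox G S store S G => fox store S store S G => fox store fox store S G => fox store fox store G G => fox store fox store store G => fox store fox store store store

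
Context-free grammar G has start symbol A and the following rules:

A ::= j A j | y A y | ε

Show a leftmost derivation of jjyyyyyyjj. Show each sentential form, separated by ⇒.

A ⇒ jAj ⇒ jjAjj ⇒ jjyAyjj ⇒ jjyyAyyjj ⇒ jjyyyAyyyjj ⇒ jjyyyyyyjj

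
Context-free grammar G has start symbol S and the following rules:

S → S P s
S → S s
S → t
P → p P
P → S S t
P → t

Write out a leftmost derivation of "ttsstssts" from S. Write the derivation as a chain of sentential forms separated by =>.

S=>SPs=>SsPs=>SPssPs=>SsPssPs=>SPssPssPs=>tPssPssPs=>ttssPssPs=>ttsstssPs=>ttsstssts

S => SPs   [S → S P s]
SPs => SsPs   [S → S s]
SsPs => SPssPs   [S → S P s]
SPssPs => SsPssPs   [S → S s]
SsPssPs => SPssPssPs   [S → S P s]
SPssPssPs => tPssPssPs   [S → t]
tPssPssPs => ttssPssPs   [P → t]
ttssPssPs => ttsstssPs   [P → t]
ttsstssPs => ttsstssts   [P → t]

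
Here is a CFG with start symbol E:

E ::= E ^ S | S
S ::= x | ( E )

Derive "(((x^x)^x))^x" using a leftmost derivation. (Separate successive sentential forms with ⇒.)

E ⇒ E^S   [E ::= E ^ S]
E^S ⇒ S^S   [E ::= S]
S^S ⇒ (E)^S   [S ::= ( E )]
(E)^S ⇒ (S)^S   [E ::= S]
(S)^S ⇒ ((E))^S   [S ::= ( E )]
((E))^S ⇒ ((E^S))^S   [E ::= E ^ S]
((E^S))^S ⇒ ((S^S))^S   [E ::= S]
((S^S))^S ⇒ (((E)^S))^S   [S ::= ( E )]
(((E)^S))^S ⇒ (((E^S)^S))^S   [E ::= E ^ S]
(((E^S)^S))^S ⇒ (((S^S)^S))^S   [E ::= S]
(((S^S)^S))^S ⇒ (((x^S)^S))^S   [S ::= x]
(((x^S)^S))^S ⇒ (((x^x)^S))^S   [S ::= x]
(((x^x)^S))^S ⇒ (((x^x)^x))^S   [S ::= x]
(((x^x)^x))^S ⇒ (((x^x)^x))^x   [S ::= x]

E⇒E^S⇒S^S⇒(E)^S⇒(S)^S⇒((E))^S⇒((E^S))^S⇒((S^S))^S⇒(((E)^S))^S⇒(((E^S)^S))^S⇒(((S^S)^S))^S⇒(((x^S)^S))^S⇒(((x^x)^S))^S⇒(((x^x)^x))^S⇒(((x^x)^x))^x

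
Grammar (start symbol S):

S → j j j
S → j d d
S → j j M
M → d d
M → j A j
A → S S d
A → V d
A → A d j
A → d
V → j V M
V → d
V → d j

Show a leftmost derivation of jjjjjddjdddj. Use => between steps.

S => jjM => jjjAj => jjjSSdj => jjjjjMSdj => jjjjjddSdj => jjjjjddjdddj

S => jjM   [S → j j M]
jjM => jjjAj   [M → j A j]
jjjAj => jjjSSdj   [A → S S d]
jjjSSdj => jjjjjMSdj   [S → j j M]
jjjjjMSdj => jjjjjddSdj   [M → d d]
jjjjjddSdj => jjjjjddjdddj   [S → j d d]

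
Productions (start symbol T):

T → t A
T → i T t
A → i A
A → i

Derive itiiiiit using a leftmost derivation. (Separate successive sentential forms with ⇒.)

T⇒iTt⇒itAt⇒itiAt⇒itiiAt⇒itiiiAt⇒itiiiiAt⇒itiiiiit

T ⇒ iTt   [T → i T t]
iTt ⇒ itAt   [T → t A]
itAt ⇒ itiAt   [A → i A]
itiAt ⇒ itiiAt   [A → i A]
itiiAt ⇒ itiiiAt   [A → i A]
itiiiAt ⇒ itiiiiAt   [A → i A]
itiiiiAt ⇒ itiiiiit   [A → i]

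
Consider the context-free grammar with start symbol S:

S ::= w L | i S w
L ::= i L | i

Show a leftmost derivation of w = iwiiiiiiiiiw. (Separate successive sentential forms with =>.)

S => iSw => iwLw => iwiLw => iwiiLw => iwiiiLw => iwiiiiLw => iwiiiiiLw => iwiiiiiiLw => iwiiiiiiiLw => iwiiiiiiiiLw => iwiiiiiiiiiw

S => iSw   [S ::= i S w]
iSw => iwLw   [S ::= w L]
iwLw => iwiLw   [L ::= i L]
iwiLw => iwiiLw   [L ::= i L]
iwiiLw => iwiiiLw   [L ::= i L]
iwiiiLw => iwiiiiLw   [L ::= i L]
iwiiiiLw => iwiiiiiLw   [L ::= i L]
iwiiiiiLw => iwiiiiiiLw   [L ::= i L]
iwiiiiiiLw => iwiiiiiiiLw   [L ::= i L]
iwiiiiiiiLw => iwiiiiiiiiLw   [L ::= i L]
iwiiiiiiiiLw => iwiiiiiiiiiw   [L ::= i]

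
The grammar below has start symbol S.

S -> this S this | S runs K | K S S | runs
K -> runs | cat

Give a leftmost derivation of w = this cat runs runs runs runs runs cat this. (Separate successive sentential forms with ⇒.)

S ⇒ this S this   [S -> this S this]
this S this ⇒ this S runs K this   [S -> S runs K]
this S runs K this ⇒ this K S S runs K this   [S -> K S S]
this K S S runs K this ⇒ this cat S S runs K this   [K -> cat]
this cat S S runs K this ⇒ this cat S runs K S runs K this   [S -> S runs K]
this cat S runs K S runs K this ⇒ this cat runs runs K S runs K this   [S -> runs]
this cat runs runs K S runs K this ⇒ this cat runs runs runs S runs K this   [K -> runs]
this cat runs runs runs S runs K this ⇒ this cat runs runs runs runs runs K this   [S -> runs]
this cat runs runs runs runs runs K this ⇒ this cat runs runs runs runs runs cat this   [K -> cat]

S ⇒ this S this ⇒ this S runs K this ⇒ this K S S runs K this ⇒ this cat S S runs K this ⇒ this cat S runs K S runs K this ⇒ this cat runs runs K S runs K this ⇒ this cat runs runs runs S runs K this ⇒ this cat runs runs runs runs runs K this ⇒ this cat runs runs runs runs runs cat this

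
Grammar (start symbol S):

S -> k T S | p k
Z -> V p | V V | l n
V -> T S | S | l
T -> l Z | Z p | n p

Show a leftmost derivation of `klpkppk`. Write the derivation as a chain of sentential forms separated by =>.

S=>kTS=>kZpS=>kVVpS=>klVpS=>klSpS=>klpkpS=>klpkppk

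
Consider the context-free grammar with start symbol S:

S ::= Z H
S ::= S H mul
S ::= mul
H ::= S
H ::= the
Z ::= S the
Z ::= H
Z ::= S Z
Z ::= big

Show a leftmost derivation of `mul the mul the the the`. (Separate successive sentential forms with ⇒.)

S ⇒ Z H ⇒ H H ⇒ S H ⇒ Z H H ⇒ S the H H ⇒ S H mul the H H ⇒ mul H mul the H H ⇒ mul the mul the H H ⇒ mul the mul the the H ⇒ mul the mul the the the

S ⇒ Z H   [S ::= Z H]
Z H ⇒ H H   [Z ::= H]
H H ⇒ S H   [H ::= S]
S H ⇒ Z H H   [S ::= Z H]
Z H H ⇒ S the H H   [Z ::= S the]
S the H H ⇒ S H mul the H H   [S ::= S H mul]
S H mul the H H ⇒ mul H mul the H H   [S ::= mul]
mul H mul the H H ⇒ mul the mul the H H   [H ::= the]
mul the mul the H H ⇒ mul the mul the the H   [H ::= the]
mul the mul the the H ⇒ mul the mul the the the   [H ::= the]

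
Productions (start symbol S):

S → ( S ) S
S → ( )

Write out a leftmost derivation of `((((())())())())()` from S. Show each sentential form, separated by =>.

S => (S)S   [S → ( S ) S]
(S)S => ((S)S)S   [S → ( S ) S]
((S)S)S => (((S)S)S)S   [S → ( S ) S]
(((S)S)S)S => ((((S)S)S)S)S   [S → ( S ) S]
((((S)S)S)S)S => ((((())S)S)S)S   [S → ( )]
((((())S)S)S)S => ((((())())S)S)S   [S → ( )]
((((())())S)S)S => ((((())())())S)S   [S → ( )]
((((())())())S)S => ((((())())())())S   [S → ( )]
((((())())())())S => ((((())())())())()   [S → ( )]

S => (S)S => ((S)S)S => (((S)S)S)S => ((((S)S)S)S)S => ((((())S)S)S)S => ((((())())S)S)S => ((((())())())S)S => ((((())())())())S => ((((())())())())()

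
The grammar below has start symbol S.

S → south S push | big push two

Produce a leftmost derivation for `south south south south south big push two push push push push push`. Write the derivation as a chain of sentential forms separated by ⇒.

S ⇒ south S push ⇒ south south S push push ⇒ south south south S push push push ⇒ south south south south S push push push push ⇒ south south south south south S push push push push push ⇒ south south south south south big push two push push push push push

S ⇒ south S push   [S → south S push]
south S push ⇒ south south S push push   [S → south S push]
south south S push push ⇒ south south south S push push push   [S → south S push]
south south south S push push push ⇒ south south south south S push push push push   [S → south S push]
south south south south S push push push push ⇒ south south south south south S push push push push push   [S → south S push]
south south south south south S push push push push push ⇒ south south south south south big push two push push push push push   [S → big push two]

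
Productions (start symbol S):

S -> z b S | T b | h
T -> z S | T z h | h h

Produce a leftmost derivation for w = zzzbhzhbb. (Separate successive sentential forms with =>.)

S => Tb   [S -> T b]
Tb => zSb   [T -> z S]
zSb => zTbb   [S -> T b]
zTbb => zTzhbb   [T -> T z h]
zTzhbb => zzSzhbb   [T -> z S]
zzSzhbb => zzzbSzhbb   [S -> z b S]
zzzbSzhbb => zzzbhzhbb   [S -> h]

S => Tb => zSb => zTbb => zTzhbb => zzSzhbb => zzzbSzhbb => zzzbhzhbb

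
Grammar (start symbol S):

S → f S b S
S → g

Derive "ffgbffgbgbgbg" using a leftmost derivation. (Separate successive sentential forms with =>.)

S=>fSbS=>ffSbSbS=>ffgbSbS=>ffgbfSbSbS=>ffgbffSbSbSbS=>ffgbffgbSbSbS=>ffgbffgbgbSbS=>ffgbffgbgbgbS=>ffgbffgbgbgbg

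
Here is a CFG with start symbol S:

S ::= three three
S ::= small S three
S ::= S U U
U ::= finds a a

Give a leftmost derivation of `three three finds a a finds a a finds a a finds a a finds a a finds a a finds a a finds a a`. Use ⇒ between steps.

S ⇒ S U U ⇒ S U U U U ⇒ S U U U U U U ⇒ S U U U U U U U U ⇒ three three U U U U U U U U ⇒ three three finds a a U U U U U U U ⇒ three three finds a a finds a a U U U U U U ⇒ three three finds a a finds a a finds a a U U U U U ⇒ three three finds a a finds a a finds a a finds a a U U U U ⇒ three three finds a a finds a a finds a a finds a a finds a a U U U ⇒ three three finds a a finds a a finds a a finds a a finds a a finds a a U U ⇒ three three finds a a finds a a finds a a finds a a finds a a finds a a finds a a U ⇒ three three finds a a finds a a finds a a finds a a finds a a finds a a finds a a finds a a

S ⇒ S U U   [S ::= S U U]
S U U ⇒ S U U U U   [S ::= S U U]
S U U U U ⇒ S U U U U U U   [S ::= S U U]
S U U U U U U ⇒ S U U U U U U U U   [S ::= S U U]
S U U U U U U U U ⇒ three three U U U U U U U U   [S ::= three three]
three three U U U U U U U U ⇒ three three finds a a U U U U U U U   [U ::= finds a a]
three three finds a a U U U U U U U ⇒ three three finds a a finds a a U U U U U U   [U ::= finds a a]
three three finds a a finds a a U U U U U U ⇒ three three finds a a finds a a finds a a U U U U U   [U ::= finds a a]
three three finds a a finds a a finds a a U U U U U ⇒ three three finds a a finds a a finds a a finds a a U U U U   [U ::= finds a a]
three three finds a a finds a a finds a a finds a a U U U U ⇒ three three finds a a finds a a finds a a finds a a finds a a U U U   [U ::= finds a a]
three three finds a a finds a a finds a a finds a a finds a a U U U ⇒ three three finds a a finds a a finds a a finds a a finds a a finds a a U U   [U ::= finds a a]
three three finds a a finds a a finds a a finds a a finds a a finds a a U U ⇒ three three finds a a finds a a finds a a finds a a finds a a finds a a finds a a U   [U ::= finds a a]
three three finds a a finds a a finds a a finds a a finds a a finds a a finds a a U ⇒ three three finds a a finds a a finds a a finds a a finds a a finds a a finds a a finds a a   [U ::= finds a a]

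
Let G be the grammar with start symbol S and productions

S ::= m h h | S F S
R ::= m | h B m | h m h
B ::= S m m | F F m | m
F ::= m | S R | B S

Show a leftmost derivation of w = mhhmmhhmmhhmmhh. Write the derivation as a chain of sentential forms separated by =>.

S => SFS => SFSFS => SFSFSFS => mhhFSFSFS => mhhmSFSFS => mhhmmhhFSFS => mhhmmhhmSFS => mhhmmhhmmhhFS => mhhmmhhmmhhmS => mhhmmhhmmhhmmhh

S => SFS   [S ::= S F S]
SFS => SFSFS   [S ::= S F S]
SFSFS => SFSFSFS   [S ::= S F S]
SFSFSFS => mhhFSFSFS   [S ::= m h h]
mhhFSFSFS => mhhmSFSFS   [F ::= m]
mhhmSFSFS => mhhmmhhFSFS   [S ::= m h h]
mhhmmhhFSFS => mhhmmhhmSFS   [F ::= m]
mhhmmhhmSFS => mhhmmhhmmhhFS   [S ::= m h h]
mhhmmhhmmhhFS => mhhmmhhmmhhmS   [F ::= m]
mhhmmhhmmhhmS => mhhmmhhmmhhmmhh   [S ::= m h h]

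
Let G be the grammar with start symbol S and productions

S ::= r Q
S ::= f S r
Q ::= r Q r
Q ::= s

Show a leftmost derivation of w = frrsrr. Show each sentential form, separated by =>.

S => fSr => frQr => frrQrr => frrsrr

S => fSr   [S ::= f S r]
fSr => frQr   [S ::= r Q]
frQr => frrQrr   [Q ::= r Q r]
frrQrr => frrsrr   [Q ::= s]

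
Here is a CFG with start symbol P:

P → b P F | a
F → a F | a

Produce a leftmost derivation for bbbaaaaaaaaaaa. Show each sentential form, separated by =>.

P => bPF => bbPFF => bbbPFFF => bbbaFFF => bbbaaFF => bbbaaaFF => bbbaaaaFF => bbbaaaaaFF => bbbaaaaaaFF => bbbaaaaaaaF => bbbaaaaaaaaF => bbbaaaaaaaaaF => bbbaaaaaaaaaaF => bbbaaaaaaaaaaa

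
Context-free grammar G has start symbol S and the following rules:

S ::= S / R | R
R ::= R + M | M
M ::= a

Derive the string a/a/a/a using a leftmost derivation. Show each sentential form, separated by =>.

S => S/R => S/R/R => S/R/R/R => R/R/R/R => M/R/R/R => a/R/R/R => a/M/R/R => a/a/R/R => a/a/M/R => a/a/a/R => a/a/a/M => a/a/a/a

S => S/R   [S ::= S / R]
S/R => S/R/R   [S ::= S / R]
S/R/R => S/R/R/R   [S ::= S / R]
S/R/R/R => R/R/R/R   [S ::= R]
R/R/R/R => M/R/R/R   [R ::= M]
M/R/R/R => a/R/R/R   [M ::= a]
a/R/R/R => a/M/R/R   [R ::= M]
a/M/R/R => a/a/R/R   [M ::= a]
a/a/R/R => a/a/M/R   [R ::= M]
a/a/M/R => a/a/a/R   [M ::= a]
a/a/a/R => a/a/a/M   [R ::= M]
a/a/a/M => a/a/a/a   [M ::= a]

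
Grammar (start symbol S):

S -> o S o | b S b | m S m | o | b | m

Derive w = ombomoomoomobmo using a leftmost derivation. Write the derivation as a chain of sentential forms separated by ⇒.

S⇒oSo⇒omSmo⇒ombSbmo⇒omboSobmo⇒ombomSmobmo⇒ombomoSomobmo⇒ombomooSoomobmo⇒ombomoomoomobmo

S ⇒ oSo   [S -> o S o]
oSo ⇒ omSmo   [S -> m S m]
omSmo ⇒ ombSbmo   [S -> b S b]
ombSbmo ⇒ omboSobmo   [S -> o S o]
omboSobmo ⇒ ombomSmobmo   [S -> m S m]
ombomSmobmo ⇒ ombomoSomobmo   [S -> o S o]
ombomoSomobmo ⇒ ombomooSoomobmo   [S -> o S o]
ombomooSoomobmo ⇒ ombomoomoomobmo   [S -> m]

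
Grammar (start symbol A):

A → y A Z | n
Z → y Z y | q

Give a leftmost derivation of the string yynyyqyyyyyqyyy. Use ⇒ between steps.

A ⇒ yAZ ⇒ yyAZZ ⇒ yynZZ ⇒ yynyZyZ ⇒ yynyyZyyZ ⇒ yynyyqyyZ ⇒ yynyyqyyyZy ⇒ yynyyqyyyyZyy ⇒ yynyyqyyyyyZyyy ⇒ yynyyqyyyyyqyyy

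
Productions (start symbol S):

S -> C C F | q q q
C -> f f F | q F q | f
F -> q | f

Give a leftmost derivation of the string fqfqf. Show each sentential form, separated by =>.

S => CCF   [S -> C C F]
CCF => fCF   [C -> f]
fCF => fqFqF   [C -> q F q]
fqFqF => fqfqF   [F -> f]
fqfqF => fqfqf   [F -> f]

S=>CCF=>fCF=>fqFqF=>fqfqF=>fqfqf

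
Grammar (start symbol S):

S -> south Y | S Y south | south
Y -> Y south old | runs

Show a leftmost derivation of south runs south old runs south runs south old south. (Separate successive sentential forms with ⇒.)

S ⇒ S Y south ⇒ S Y south Y south ⇒ south Y Y south Y south ⇒ south Y south old Y south Y south ⇒ south runs south old Y south Y south ⇒ south runs south old runs south Y south ⇒ south runs south old runs south Y south old south ⇒ south runs south old runs south runs south old south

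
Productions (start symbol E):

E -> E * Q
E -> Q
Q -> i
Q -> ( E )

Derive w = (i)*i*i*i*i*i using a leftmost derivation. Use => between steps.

E => E*Q => E*Q*Q => E*Q*Q*Q => E*Q*Q*Q*Q => E*Q*Q*Q*Q*Q => Q*Q*Q*Q*Q*Q => (E)*Q*Q*Q*Q*Q => (Q)*Q*Q*Q*Q*Q => (i)*Q*Q*Q*Q*Q => (i)*i*Q*Q*Q*Q => (i)*i*i*Q*Q*Q => (i)*i*i*i*Q*Q => (i)*i*i*i*i*Q => (i)*i*i*i*i*i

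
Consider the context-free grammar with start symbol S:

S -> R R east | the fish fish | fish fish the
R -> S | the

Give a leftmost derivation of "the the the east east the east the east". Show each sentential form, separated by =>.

S => R R east => S R east => R R east R east => S R east R east => R R east R east R east => the R east R east R east => the S east R east R east => the R R east east R east R east => the the R east east R east R east => the the the east east R east R east => the the the east east the east R east => the the the east east the east the east

S => R R east   [S -> R R east]
R R east => S R east   [R -> S]
S R east => R R east R east   [S -> R R east]
R R east R east => S R east R east   [R -> S]
S R east R east => R R east R east R east   [S -> R R east]
R R east R east R east => the R east R east R east   [R -> the]
the R east R east R east => the S east R east R east   [R -> S]
the S east R east R east => the R R east east R east R east   [S -> R R east]
the R R east east R east R east => the the R east east R east R east   [R -> the]
the the R east east R east R east => the the the east east R east R east   [R -> the]
the the the east east R east R east => the the the east east the east R east   [R -> the]
the the the east east the east R east => the the the east east the east the east   [R -> the]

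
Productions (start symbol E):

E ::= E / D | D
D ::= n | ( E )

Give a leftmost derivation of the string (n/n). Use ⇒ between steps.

E⇒D⇒(E)⇒(E/D)⇒(D/D)⇒(n/D)⇒(n/n)

E ⇒ D   [E ::= D]
D ⇒ (E)   [D ::= ( E )]
(E) ⇒ (E/D)   [E ::= E / D]
(E/D) ⇒ (D/D)   [E ::= D]
(D/D) ⇒ (n/D)   [D ::= n]
(n/D) ⇒ (n/n)   [D ::= n]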